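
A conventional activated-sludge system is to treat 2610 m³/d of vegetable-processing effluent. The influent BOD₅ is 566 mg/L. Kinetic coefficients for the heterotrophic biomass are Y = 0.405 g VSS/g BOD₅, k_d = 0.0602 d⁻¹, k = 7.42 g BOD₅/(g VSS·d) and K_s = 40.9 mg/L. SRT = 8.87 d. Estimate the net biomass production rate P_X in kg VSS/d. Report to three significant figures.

From the Monod/SRT balance for a CMAS, S = K_s·(1+k_d θ_c)/[θ_c·(Y k − k_d) − 1] = 40.9 × (1 + 0.0602 × 8.87) / [8.87 × (0.405 × 7.42 − 0.0602) − 1] = 62.74 / 25.12 = 2.497 mg/L.
Correct the yield for decay: Y_obs = Y/(1 + k_d θ_c) = 0.405 / (1 + 0.0602 × 8.87) = 0.405 / 1.534 = 0.2640.
Mass of BOD₅ removed per day: Q(S₀ − S) = 2610 × 563.5 g/m³ = 1471 kg/d.
Net biomass production P_X = Y_obs × Q·(S₀ − S) = 0.2640 × 1471 = 388.3 kg VSS/d.

P_X ≈ 388 kg VSS/d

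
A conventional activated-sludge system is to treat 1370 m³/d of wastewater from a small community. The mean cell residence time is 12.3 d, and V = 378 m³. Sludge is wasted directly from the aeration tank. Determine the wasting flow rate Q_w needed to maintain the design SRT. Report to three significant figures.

Q_w ≈ 30.7 m³/d

Wasting from the aeration tank: Q_w = V / θ_c = 378.0 / 12.3 = 30.73 m³/d.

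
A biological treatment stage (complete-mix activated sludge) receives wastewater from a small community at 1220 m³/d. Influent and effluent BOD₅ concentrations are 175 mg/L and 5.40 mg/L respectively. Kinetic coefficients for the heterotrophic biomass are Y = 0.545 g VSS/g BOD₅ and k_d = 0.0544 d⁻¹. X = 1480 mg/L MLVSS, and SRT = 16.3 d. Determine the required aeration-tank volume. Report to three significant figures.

Rearranging the biomass balance for a CMAS with decay, V = Y·Q·ΔS·θ_c / [X·(1+k_d θ_c)] = 0.545 × 1220 × (175 − 5.40) × 16.3 / [1480 × (1 + 0.0544 × 16.3)] = 1.84×10^6 / 2792 = 658.3 m³.

V ≈ 658 m³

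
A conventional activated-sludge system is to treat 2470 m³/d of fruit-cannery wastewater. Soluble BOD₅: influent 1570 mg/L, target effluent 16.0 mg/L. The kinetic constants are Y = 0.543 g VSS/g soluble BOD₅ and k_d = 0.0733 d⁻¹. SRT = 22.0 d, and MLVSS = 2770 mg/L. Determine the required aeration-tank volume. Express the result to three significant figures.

Steady-state biomass mass balance: V·X·(1 + k_d·θ_c) = Y·Q·(S₀ − S)·θ_c, so V = 0.543 × 2470 × (1570 − 16.0) × 22.0 / [2770 × (1 + 0.0733 × 22.0)] = 4.59×10^7 / 7237 = 6336 m³.

V ≈ 6340 m³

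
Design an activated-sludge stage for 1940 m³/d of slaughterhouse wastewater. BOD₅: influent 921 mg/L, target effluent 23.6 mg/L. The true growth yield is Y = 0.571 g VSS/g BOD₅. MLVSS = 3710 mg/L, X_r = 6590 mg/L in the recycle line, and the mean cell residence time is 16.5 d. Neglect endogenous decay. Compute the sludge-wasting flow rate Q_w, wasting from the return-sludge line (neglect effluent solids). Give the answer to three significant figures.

Q_w ≈ 151 m³/d

V·X = Y·Q·ΔS·θ_c gives V = 0.571 × 1940 × (921 − 23.6) × 16.5 / 3710 = 4421 m³.
Wasting from the return line (neglecting effluent solids): Q_w = V·X / (θ_c·X_r) = 4421 × 3710 / (16.5 × 6590) = 150.8 m³/d.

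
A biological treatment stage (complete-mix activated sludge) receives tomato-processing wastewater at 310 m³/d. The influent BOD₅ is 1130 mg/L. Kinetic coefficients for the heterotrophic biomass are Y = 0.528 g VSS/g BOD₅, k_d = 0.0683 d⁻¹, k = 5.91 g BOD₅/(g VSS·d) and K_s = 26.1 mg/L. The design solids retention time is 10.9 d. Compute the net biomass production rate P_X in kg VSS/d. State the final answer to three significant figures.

P_X ≈ 106 kg VSS/d

For a completely mixed reactor with recycle the Lawrence–McCarty relation gives S = K_s·(1 + k_d·θ_c) / [θ_c·(Y·k − k_d) − 1] = 26.1 × (1 + 0.0683 × 10.9) / [10.9 × (0.528 × 5.91 − 0.0683) − 1] = 45.53 / 32.27 = 1.411 mg/L.
Y_obs = Y / (1 + k_d θ_c) = 0.528 / (1 + 0.0683 × 10.9) = 0.528 / 1.744 = 0.3027.
ΔS = 1130 − 1.41 = 1129 mg/L, so the substrate removal rate is 310 × 1129/1000 = 349.9 kg BOD₅/d.
P_X = Y_obs · Q(S₀ − S) = 0.3027 × 349.9 = 105.9 kg VSS/d.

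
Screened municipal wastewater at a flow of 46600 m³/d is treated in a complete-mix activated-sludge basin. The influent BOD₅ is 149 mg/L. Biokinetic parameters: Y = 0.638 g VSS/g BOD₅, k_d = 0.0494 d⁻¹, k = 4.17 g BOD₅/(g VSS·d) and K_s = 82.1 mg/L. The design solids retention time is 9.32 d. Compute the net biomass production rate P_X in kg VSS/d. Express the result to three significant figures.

Effluent substrate depends only on kinetics and SRT: S = K_s(1 + k_d θ_c) / [θ_c(Yk − k_d) − 1] = 82.1 × (1 + 0.0494 × 9.32) / [9.32 × (0.638 × 4.17 − 0.0494) − 1] = 119.9 / 23.34 = 5.138 mg/L.
Observed yield with endogenous decay: Y_obs = Y / (1 + k_d·θ_c) = 0.638 / (1 + 0.0494 × 9.32) = 0.638 / 1.460 = 0.4369 g VSS/g BOD₅.
Mass of BOD₅ removed per day: Q(S₀ − S) = 46600 × 143.9 g/m³ = 6704 kg/d.
So the net sludge growth is P_X = 0.4369 × 6704 = 2929 kg VSS/d.

P_X ≈ 2930 kg VSS/d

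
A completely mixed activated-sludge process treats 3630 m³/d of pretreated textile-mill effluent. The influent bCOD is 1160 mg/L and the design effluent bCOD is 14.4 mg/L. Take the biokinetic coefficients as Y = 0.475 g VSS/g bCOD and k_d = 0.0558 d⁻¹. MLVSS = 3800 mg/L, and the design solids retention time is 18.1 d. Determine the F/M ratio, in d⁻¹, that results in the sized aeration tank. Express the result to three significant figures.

F/M ≈ 0.237 d⁻¹

Steady-state biomass mass balance: V·X·(1 + k_d·θ_c) = Y·Q·(S₀ − S)·θ_c, so V = 0.475 × 3630 × (1160 − 14.4) × 18.1 / [3800 × (1 + 0.0558 × 18.1)] = 3.58×10^7 / 7638 = 4681 m³.
F/M = Q·S₀ / (V·X) = 3630 × 1160 / (4681 × 3800) = 0.2367 g bCOD·(g VSS·d)⁻¹.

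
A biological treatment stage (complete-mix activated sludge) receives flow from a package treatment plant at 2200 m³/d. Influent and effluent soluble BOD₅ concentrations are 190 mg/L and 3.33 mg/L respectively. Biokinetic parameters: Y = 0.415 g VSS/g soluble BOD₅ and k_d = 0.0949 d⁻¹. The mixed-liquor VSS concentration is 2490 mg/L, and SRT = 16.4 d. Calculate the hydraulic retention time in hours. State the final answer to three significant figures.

From the SRT design equation V = Y Q (S₀−S) θ_c / [X (1 + k_d θ_c)] = 0.415 × 2200 × (190 − 3.33) × 16.4 / [2490 × (1 + 0.0949 × 16.4)] = 2.8×10^6 / 6365 = 439.1 m³.
Hydraulic retention time τ = V/Q = 439.1 / 2200 = 0.1996 d = 4.790 h.

τ ≈ 4.79 h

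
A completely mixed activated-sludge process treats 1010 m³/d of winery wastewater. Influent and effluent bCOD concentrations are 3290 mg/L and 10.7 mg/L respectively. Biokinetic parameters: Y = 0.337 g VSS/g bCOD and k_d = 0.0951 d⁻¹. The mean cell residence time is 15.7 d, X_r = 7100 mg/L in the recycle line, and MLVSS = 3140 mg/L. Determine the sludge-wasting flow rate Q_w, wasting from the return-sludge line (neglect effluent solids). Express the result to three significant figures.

Q_w ≈ 63.1 m³/d

From the SRT design equation V = Y Q (S₀−S) θ_c / [X (1 + k_d θ_c)] = 0.337 × 1010 × (3290 − 10.7) × 15.7 / [3140 × (1 + 0.0951 × 15.7)] = 1.75×10^7 / 7828 = 2239 m³.
θ_c = V·X/(Q_w·X_r) when wasting from the recycle, so Q_w = V·X/(θ_c·X_r) = 2239 × 3140 / (15.7 × 7100) = 63.06 m³/d.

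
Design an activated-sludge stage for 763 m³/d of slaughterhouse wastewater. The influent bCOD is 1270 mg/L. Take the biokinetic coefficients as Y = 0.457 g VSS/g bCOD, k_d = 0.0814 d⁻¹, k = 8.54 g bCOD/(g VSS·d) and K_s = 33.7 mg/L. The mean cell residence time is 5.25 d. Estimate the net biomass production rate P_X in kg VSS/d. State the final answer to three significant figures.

P_X ≈ 310 kg VSS/d

Effluent substrate depends only on kinetics and SRT: S = K_s(1 + k_d θ_c) / [θ_c(Yk − k_d) − 1] = 33.7 × (1 + 0.0814 × 5.25) / [5.25 × (0.457 × 8.54 − 0.0814) − 1] = 48.10 / 19.06 = 2.523 mg/L.
Correct the yield for decay: Y_obs = Y/(1 + k_d θ_c) = 0.457 / (1 + 0.0814 × 5.25) = 0.457 / 1.427 = 0.3202.
Q·(S₀ − S) = 763 × (1270 − 2.52) × 10⁻³ = 967.1 kg/d removed.
Biomass produced: P_X = Y_obs·Q·ΔS = 0.3202 × 967.1 ≈ 309.6 kg VSS/d.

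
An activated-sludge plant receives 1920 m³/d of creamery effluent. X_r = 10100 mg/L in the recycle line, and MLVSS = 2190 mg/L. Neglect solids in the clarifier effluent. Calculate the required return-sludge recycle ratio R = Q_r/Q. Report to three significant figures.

R ≈ 0.277

Solids balance on the clarifier gives (1+R)X = R·X_r, so R = X/(X_r − X) = 2190 / (10100 − 2190) = 0.2769.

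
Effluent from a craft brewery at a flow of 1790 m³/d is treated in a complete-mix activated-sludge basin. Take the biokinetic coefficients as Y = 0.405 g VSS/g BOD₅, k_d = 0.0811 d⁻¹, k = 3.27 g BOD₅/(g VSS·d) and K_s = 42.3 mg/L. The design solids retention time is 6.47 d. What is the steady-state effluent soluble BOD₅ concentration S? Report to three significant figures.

For a completely mixed reactor with recycle the Lawrence–McCarty relation gives S = K_s·(1 + k_d·θ_c) / [θ_c·(Y·k − k_d) − 1] = 42.3 × (1 + 0.0811 × 6.47) / [6.47 × (0.405 × 3.27 − 0.0811) − 1] = 64.50 / 7.044 = 9.156 mg/L.

S ≈ 9.16 mg/L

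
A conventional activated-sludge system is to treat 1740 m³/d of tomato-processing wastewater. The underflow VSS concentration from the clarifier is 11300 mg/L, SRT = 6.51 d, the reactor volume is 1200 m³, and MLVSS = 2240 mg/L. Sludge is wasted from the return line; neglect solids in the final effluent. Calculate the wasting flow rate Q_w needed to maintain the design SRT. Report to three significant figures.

Q_w ≈ 36.5 m³/d

Wasting from the return line (neglecting effluent solids): Q_w = V·X / (θ_c·X_r) = 1200 × 2240 / (6.51 × 11300) = 36.54 m³/d.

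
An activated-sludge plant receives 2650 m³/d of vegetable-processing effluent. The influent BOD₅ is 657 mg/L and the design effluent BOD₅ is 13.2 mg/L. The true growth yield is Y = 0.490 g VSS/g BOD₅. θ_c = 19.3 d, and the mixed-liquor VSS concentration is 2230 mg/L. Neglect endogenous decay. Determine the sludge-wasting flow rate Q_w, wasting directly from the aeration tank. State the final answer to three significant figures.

Q_w ≈ 375 m³/d

Biomass mass balance (decay neglected): V·X = Y·Q·(S₀ − S)·θ_c, so V = 0.490 × 2650 × (657 − 13.2) × 19.3 / 2230 = 7235 m³.
With mixed-liquor wasting, θ_c = V/Q_w, so Q_w = V/θ_c = 7235/19.3 = 374.9 m³/d.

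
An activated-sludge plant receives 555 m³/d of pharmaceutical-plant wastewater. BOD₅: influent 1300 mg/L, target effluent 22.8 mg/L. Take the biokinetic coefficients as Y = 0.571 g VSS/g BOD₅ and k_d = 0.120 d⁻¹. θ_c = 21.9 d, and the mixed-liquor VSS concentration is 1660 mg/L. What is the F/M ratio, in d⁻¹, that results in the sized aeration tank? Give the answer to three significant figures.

F/M ≈ 0.295 d⁻¹

Rearranging the biomass balance for a CMAS with decay, V = Y·Q·ΔS·θ_c / [X·(1+k_d θ_c)] = 0.571 × 555 × (1300 − 22.8) × 21.9 / [1660 × (1 + 0.120 × 21.9)] = 8.86×10^6 / 6022 = 1472 m³.
F/M = applied load / biomass = Q·S₀/(V·X) = 555 × 1300 / (1472 × 1660) = 0.2953 d⁻¹.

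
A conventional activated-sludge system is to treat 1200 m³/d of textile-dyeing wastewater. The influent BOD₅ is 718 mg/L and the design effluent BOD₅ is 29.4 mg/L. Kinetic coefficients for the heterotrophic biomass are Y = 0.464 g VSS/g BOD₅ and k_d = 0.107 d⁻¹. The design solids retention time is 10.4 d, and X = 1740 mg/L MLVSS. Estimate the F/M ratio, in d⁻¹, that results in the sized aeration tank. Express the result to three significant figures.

F/M ≈ 0.457 d⁻¹

Rearranging the biomass balance for a CMAS with decay, V = Y·Q·ΔS·θ_c / [X·(1+k_d θ_c)] = 0.464 × 1200 × (718 − 29.4) × 10.4 / [1740 × (1 + 0.107 × 10.4)] = 3.99×10^6 / 3676 = 1085 m³.
F/M = Q·S₀ / (V·X) = 1200 × 718 / (1085 × 1740) = 0.4565 g BOD₅·(g VSS·d)⁻¹.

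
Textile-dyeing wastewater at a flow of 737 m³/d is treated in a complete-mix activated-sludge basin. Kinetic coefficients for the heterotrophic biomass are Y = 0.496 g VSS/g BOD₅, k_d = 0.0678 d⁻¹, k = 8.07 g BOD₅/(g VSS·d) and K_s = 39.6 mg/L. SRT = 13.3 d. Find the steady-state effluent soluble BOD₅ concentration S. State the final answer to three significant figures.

S ≈ 1.47 mg/L

For a completely mixed reactor with recycle the Lawrence–McCarty relation gives S = K_s·(1 + k_d·θ_c) / [θ_c·(Y·k − k_d) − 1] = 39.6 × (1 + 0.0678 × 13.3) / [13.3 × (0.496 × 8.07 − 0.0678) − 1] = 75.31 / 51.33 = 1.467 mg/L.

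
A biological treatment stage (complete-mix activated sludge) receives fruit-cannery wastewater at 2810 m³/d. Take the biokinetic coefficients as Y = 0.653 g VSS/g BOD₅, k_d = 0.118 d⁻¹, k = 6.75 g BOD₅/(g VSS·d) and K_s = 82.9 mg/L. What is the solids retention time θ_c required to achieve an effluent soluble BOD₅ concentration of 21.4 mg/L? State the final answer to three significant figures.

θ_c ≈ 1.27 d

Specific growth rate at S = 21.4 mg/L: μ = YkS/(K_s+S) = 0.653·6.75·21.4/(82.9+21.4) = 0.9044 d⁻¹.
Then 1/θ_c = μ − k_d = 0.9044 − 0.118 = 0.7864 d⁻¹, giving θ_c = 1.272 d.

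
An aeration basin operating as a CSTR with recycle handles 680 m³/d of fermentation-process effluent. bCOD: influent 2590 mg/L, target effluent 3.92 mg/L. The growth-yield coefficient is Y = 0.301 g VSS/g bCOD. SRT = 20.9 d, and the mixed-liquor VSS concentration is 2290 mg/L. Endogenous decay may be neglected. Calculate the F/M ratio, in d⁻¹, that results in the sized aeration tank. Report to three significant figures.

V·X = Y·Q·ΔS·θ_c gives V = 0.301 × 680 × (2590 − 3.92) × 20.9 / 2290 = 4831 m³.
F/M = Q·S₀ / (V·X) = 680 × 2590 / (4831 × 2290) = 0.1592 g bCOD·(g VSS·d)⁻¹.

F/M ≈ 0.159 d⁻¹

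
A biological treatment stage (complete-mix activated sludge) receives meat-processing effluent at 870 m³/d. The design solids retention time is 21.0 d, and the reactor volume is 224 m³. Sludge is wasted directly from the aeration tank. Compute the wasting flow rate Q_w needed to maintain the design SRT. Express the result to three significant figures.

Q_w ≈ 10.7 m³/d

For wasting at MLVSS concentration, Q_w = V/θ_c = 224.0/21.0 = 10.67 m³/d.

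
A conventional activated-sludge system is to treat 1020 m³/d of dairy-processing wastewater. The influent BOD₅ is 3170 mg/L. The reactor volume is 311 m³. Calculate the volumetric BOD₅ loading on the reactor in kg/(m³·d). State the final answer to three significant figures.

Applied BOD₅ load per unit volume = Q·S₀/V = (1020 × 3170/1000)/311.0 = 10.40 kg BOD₅·m⁻³·d⁻¹.

L_v ≈ 10.4 kg BOD₅/(m³·d)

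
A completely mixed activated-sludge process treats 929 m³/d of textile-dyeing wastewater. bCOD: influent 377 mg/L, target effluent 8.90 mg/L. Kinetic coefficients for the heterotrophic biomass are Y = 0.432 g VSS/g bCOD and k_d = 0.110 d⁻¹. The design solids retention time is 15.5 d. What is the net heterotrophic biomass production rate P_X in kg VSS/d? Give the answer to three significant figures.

P_X ≈ 54.6 kg VSS/d

Observed yield with endogenous decay: Y_obs = Y / (1 + k_d·θ_c) = 0.432 / (1 + 0.110 × 15.5) = 0.432 / 2.705 = 0.1597 g VSS/g bCOD.
ΔS = 377 − 8.90 = 368.1 mg/L, so the substrate removal rate is 929 × 368.1/1000 = 342.0 kg bCOD/d.
Biomass produced: P_X = Y_obs·Q·ΔS = 0.1597 × 342.0 ≈ 54.61 kg VSS/d.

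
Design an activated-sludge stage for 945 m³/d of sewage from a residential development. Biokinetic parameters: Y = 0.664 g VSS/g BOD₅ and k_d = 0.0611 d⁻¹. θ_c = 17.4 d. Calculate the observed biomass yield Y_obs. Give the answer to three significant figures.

Y_obs ≈ 0.322 g VSS/g BOD₅

Observed yield with endogenous decay: Y_obs = Y / (1 + k_d·θ_c) = 0.664 / (1 + 0.0611 × 17.4) = 0.664 / 2.063 = 0.3218 g VSS/g BOD₅.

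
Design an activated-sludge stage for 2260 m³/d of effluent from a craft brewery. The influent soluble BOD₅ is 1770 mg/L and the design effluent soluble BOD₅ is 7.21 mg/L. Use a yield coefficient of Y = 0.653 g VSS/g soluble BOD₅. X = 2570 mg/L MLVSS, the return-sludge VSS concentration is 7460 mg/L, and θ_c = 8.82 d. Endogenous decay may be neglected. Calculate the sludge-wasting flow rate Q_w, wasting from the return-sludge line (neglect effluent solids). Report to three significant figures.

With k_d = 0 the design equation reduces to V = Y Q (S₀−S) θ_c / X = 0.653 × 2260 × (1770 − 7.21) × 8.82 / 2570 = 8928 m³.
Wasting from the return line (neglecting effluent solids): Q_w = V·X / (θ_c·X_r) = 8928 × 2570 / (8.82 × 7460) = 348.7 m³/d.

Q_w ≈ 349 m³/d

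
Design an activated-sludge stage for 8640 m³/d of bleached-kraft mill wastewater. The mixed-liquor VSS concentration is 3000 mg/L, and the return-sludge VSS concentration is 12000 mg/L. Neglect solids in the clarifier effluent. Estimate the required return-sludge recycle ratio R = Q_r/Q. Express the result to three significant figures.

R = Q_r/Q = X/(X_r − X) = 3000 / (12000 − 3000) = 0.3333.

R ≈ 0.333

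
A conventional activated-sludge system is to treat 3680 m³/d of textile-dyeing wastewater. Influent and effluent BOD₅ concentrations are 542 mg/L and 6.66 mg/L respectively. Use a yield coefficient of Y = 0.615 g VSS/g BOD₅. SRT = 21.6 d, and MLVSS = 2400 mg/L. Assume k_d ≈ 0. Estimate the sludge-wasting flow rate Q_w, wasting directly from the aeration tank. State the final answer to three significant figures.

Q_w ≈ 505 m³/d

With k_d = 0 the design equation reduces to V = Y Q (S₀−S) θ_c / X = 0.615 × 3680 × (542 − 6.66) × 21.6 / 2400 = 10904 m³.
Wasting from the aeration tank: Q_w = V / θ_c = 10904 / 21.6 = 504.8 m³/d.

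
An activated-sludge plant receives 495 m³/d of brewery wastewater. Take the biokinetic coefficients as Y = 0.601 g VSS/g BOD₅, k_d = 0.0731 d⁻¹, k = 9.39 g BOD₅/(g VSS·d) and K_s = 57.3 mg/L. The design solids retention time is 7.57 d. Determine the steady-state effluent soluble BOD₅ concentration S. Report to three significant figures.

S ≈ 2.16 mg/L

For a completely mixed reactor with recycle the Lawrence–McCarty relation gives S = K_s·(1 + k_d·θ_c) / [θ_c·(Y·k − k_d) − 1] = 57.3 × (1 + 0.0731 × 7.57) / [7.57 × (0.601 × 9.39 − 0.0731) − 1] = 89.01 / 41.17 = 2.162 mg/L.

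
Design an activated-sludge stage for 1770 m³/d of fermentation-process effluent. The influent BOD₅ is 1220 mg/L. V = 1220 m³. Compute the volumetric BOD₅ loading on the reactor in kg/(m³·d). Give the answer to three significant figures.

L_v ≈ 1.77 kg BOD₅/(m³·d)

Applied BOD₅ load per unit volume = Q·S₀/V = (1770 × 1220/1000)/1220 = 1.770 kg BOD₅·m⁻³·d⁻¹.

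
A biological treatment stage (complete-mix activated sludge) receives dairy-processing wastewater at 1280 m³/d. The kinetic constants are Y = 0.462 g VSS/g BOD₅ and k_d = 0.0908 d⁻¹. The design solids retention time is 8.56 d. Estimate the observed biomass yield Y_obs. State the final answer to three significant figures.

Correct the yield for decay: Y_obs = Y/(1 + k_d θ_c) = 0.462 / (1 + 0.0908 × 8.56) = 0.462 / 1.777 = 0.2600.

Y_obs ≈ 0.260 g VSS/g BOD₅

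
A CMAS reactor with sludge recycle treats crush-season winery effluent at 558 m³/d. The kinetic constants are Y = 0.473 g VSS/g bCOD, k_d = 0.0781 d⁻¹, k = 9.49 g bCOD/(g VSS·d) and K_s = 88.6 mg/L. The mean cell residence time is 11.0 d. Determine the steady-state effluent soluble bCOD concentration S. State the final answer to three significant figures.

S ≈ 3.47 mg/L

Effluent substrate depends only on kinetics and SRT: S = K_s(1 + k_d θ_c) / [θ_c(Yk − k_d) − 1] = 88.6 × (1 + 0.0781 × 11.0) / [11.0 × (0.473 × 9.49 − 0.0781) − 1] = 164.7 / 47.52 = 3.466 mg/L.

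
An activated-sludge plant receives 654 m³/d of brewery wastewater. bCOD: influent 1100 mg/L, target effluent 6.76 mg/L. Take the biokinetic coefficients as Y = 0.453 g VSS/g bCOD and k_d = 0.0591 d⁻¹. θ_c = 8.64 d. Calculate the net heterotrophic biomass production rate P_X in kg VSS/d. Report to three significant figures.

P_X ≈ 214 kg VSS/d

Observed yield with endogenous decay: Y_obs = Y / (1 + k_d·θ_c) = 0.453 / (1 + 0.0591 × 8.64) = 0.453 / 1.511 = 0.2999 g VSS/g bCOD.
Q·(S₀ − S) = 654 × (1100 − 6.76) × 10⁻³ = 715.0 kg/d removed.
Net biomass production P_X = Y_obs × Q·(S₀ − S) = 0.2999 × 715.0 = 214.4 kg VSS/d.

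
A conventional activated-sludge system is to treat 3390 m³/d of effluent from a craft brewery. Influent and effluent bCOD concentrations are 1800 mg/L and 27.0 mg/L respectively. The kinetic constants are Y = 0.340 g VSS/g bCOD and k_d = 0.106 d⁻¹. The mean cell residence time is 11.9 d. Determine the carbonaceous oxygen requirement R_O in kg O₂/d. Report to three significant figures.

The observed yield is Y_obs = Y/(1 + k_d·θ_c) = 0.340 / (1 + 0.106 × 11.9) = 0.340 / 2.261 = 0.1503 g VSS per g bCOD removed.
ΔS = 1800 − 27.0 = 1773 mg/L, so the substrate removal rate is 3390 × 1773/1000 = 6010 kg bCOD/d.
Net sludge production P_X = 0.1503 × 6010 = 903.7 kg VSS/d.
R_O = Q·ΔS − 1.42 P_X = 6010 − 1283 = 4727 kg O₂/d.

R_O ≈ 4730 kg O₂/d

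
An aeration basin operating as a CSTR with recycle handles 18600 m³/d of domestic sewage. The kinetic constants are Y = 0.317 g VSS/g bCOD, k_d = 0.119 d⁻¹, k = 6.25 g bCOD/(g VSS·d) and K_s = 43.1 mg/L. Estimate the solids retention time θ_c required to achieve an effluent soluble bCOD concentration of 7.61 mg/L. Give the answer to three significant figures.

Specific growth rate at S = 7.61 mg/L: μ = YkS/(K_s+S) = 0.317·6.25·7.61/(43.1+7.61) = 0.2973 d⁻¹.
θ_c = 1/(μ − k_d) = 1/(0.2973 − 0.119) = 1/0.1783 = 5.608 d.

θ_c ≈ 5.61 d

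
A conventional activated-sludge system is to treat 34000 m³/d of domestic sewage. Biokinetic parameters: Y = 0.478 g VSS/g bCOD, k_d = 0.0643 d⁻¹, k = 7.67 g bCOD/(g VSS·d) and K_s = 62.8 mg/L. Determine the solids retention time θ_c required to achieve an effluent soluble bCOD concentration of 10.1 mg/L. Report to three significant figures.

From 1/θ_c = Y·k·S/(K_s + S) − k_d: Y·k·S/(K_s+S) = 0.478 × 7.67 × 10.1 / (62.8 + 10.1) = 0.5079 d⁻¹.
θ_c = 1/(μ − k_d) = 1/(0.5079 − 0.0643) = 1/0.4436 = 2.254 d.

θ_c ≈ 2.25 d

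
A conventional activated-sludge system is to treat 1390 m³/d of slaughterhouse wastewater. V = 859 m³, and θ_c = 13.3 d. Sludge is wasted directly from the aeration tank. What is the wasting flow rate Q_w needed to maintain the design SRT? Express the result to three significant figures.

Q_w ≈ 64.6 m³/d

With mixed-liquor wasting, θ_c = V/Q_w, so Q_w = V/θ_c = 859.0/13.3 = 64.59 m³/d.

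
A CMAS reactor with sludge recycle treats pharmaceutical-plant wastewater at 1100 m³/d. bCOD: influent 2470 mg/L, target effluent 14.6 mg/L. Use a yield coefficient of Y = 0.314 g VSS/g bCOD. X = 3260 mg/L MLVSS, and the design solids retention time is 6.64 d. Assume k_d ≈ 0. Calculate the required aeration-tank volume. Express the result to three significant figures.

V·X = Y·Q·ΔS·θ_c gives V = 0.314 × 1100 × (2470 − 14.6) × 6.64 / 3260 = 1727 m³.

V ≈ 1730 m³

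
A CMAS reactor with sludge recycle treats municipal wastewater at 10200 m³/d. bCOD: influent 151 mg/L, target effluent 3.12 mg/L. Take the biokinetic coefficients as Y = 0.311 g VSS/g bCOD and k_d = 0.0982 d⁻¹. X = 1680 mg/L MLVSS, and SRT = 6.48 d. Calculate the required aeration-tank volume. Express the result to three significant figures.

Rearranging the biomass balance for a CMAS with decay, V = Y·Q·ΔS·θ_c / [X·(1+k_d θ_c)] = 0.311 × 10200 × (151 − 3.12) × 6.48 / [1680 × (1 + 0.0982 × 6.48)] = 3.04×10^6 / 2749 = 1106 m³.

V ≈ 1110 m³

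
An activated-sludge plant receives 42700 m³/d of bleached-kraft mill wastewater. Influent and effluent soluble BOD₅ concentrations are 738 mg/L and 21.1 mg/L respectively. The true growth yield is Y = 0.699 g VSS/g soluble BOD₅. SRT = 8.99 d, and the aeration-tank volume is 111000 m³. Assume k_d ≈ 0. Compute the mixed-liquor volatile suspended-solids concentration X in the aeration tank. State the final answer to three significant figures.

X ≈ 1730 mg/L

X = Y·Q·ΔS·θ_c / V = 0.699 × 42700 × (738 − 21.1) × 8.99 / 111000 = 1733 mg/L.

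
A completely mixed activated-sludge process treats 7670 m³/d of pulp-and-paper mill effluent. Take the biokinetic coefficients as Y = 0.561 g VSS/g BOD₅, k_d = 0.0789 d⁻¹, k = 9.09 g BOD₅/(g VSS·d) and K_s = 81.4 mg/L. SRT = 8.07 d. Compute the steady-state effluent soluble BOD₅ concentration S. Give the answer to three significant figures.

S ≈ 3.37 mg/L

For a completely mixed reactor with recycle the Lawrence–McCarty relation gives S = K_s·(1 + k_d·θ_c) / [θ_c·(Y·k − k_d) − 1] = 81.4 × (1 + 0.0789 × 8.07) / [8.07 × (0.561 × 9.09 − 0.0789) − 1] = 133.2 / 39.52 = 3.372 mg/L.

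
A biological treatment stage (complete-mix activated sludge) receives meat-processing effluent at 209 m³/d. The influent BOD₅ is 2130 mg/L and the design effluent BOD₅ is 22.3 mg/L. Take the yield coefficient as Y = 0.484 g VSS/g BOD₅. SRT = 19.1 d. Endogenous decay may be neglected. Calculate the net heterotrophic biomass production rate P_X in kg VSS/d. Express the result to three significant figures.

P_X ≈ 213 kg VSS/d

No decay correction is needed, so Y_obs = Y = 0.484.
Q·(S₀ − S) = 209 × (2130 − 22.3) × 10⁻³ = 440.5 kg/d removed.
P_X = Y_obs · Q(S₀ − S) = 0.4840 × 440.5 = 213.2 kg VSS/d.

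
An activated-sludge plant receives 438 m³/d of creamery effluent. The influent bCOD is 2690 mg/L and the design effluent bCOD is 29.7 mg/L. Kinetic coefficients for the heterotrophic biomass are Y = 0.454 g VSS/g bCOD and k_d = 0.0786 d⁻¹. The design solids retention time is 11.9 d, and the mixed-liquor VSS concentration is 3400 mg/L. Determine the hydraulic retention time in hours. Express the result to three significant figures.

τ ≈ 52.4 h

Rearranging the biomass balance for a CMAS with decay, V = Y·Q·ΔS·θ_c / [X·(1+k_d θ_c)] = 0.454 × 438 × (2690 − 29.7) × 11.9 / [3400 × (1 + 0.0786 × 11.9)] = 6.3×10^6 / 6580 = 956.7 m³.
Hydraulic retention time τ = V/Q = 956.7 / 438 = 2.184 d = 52.42 h.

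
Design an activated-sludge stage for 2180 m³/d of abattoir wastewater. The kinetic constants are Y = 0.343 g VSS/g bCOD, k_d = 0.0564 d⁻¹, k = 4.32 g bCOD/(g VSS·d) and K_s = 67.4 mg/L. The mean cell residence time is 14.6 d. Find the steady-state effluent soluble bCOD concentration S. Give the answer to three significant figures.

S ≈ 6.20 mg/L

For a completely mixed reactor with recycle the Lawrence–McCarty relation gives S = K_s·(1 + k_d·θ_c) / [θ_c·(Y·k − k_d) − 1] = 67.4 × (1 + 0.0564 × 14.6) / [14.6 × (0.343 × 4.32 − 0.0564) − 1] = 122.9 / 19.81 = 6.204 mg/L.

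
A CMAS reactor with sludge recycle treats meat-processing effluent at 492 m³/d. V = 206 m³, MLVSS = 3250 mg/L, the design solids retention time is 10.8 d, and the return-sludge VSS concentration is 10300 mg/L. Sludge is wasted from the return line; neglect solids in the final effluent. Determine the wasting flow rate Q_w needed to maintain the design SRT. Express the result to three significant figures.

Q_w ≈ 6.02 m³/d

θ_c = V·X/(Q_w·X_r) when wasting from the recycle, so Q_w = V·X/(θ_c·X_r) = 206.0 × 3250 / (10.8 × 10300) = 6.019 m³/d.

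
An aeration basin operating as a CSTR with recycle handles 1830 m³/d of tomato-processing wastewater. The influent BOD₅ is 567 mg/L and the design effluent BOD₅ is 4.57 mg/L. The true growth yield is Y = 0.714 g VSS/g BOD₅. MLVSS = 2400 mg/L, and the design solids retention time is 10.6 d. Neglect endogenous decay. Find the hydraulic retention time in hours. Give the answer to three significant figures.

τ ≈ 42.6 h

With k_d = 0 the design equation reduces to V = Y Q (S₀−S) θ_c / X = 0.714 × 1830 × (567 − 4.57) × 10.6 / 2400 = 3246 m³.
τ = V/Q = 3246/1830 = 1.774 d, or 42.57 h.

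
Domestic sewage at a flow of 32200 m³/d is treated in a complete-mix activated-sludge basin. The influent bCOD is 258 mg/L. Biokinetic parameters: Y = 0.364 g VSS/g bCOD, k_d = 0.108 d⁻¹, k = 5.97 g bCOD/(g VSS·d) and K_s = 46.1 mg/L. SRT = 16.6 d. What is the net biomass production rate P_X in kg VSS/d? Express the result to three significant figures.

P_X ≈ 1070 kg VSS/d

From the Monod/SRT balance for a CMAS, S = K_s·(1+k_d θ_c)/[θ_c·(Y k − k_d) − 1] = 46.1 × (1 + 0.108 × 16.6) / [16.6 × (0.364 × 5.97 − 0.108) − 1] = 128.7 / 33.28 = 3.869 mg/L.
Y_obs = Y / (1 + k_d θ_c) = 0.364 / (1 + 0.108 × 16.6) = 0.364 / 2.793 = 0.1303.
Substrate removed = Q·(S₀ − S) = 32200 m³/d × (258 − 3.87) g/m³ = 8.18×10^6 g/d = 8183 kg/d.
Biomass produced: P_X = Y_obs·Q·ΔS = 0.1303 × 8183 ≈ 1067 kg VSS/d.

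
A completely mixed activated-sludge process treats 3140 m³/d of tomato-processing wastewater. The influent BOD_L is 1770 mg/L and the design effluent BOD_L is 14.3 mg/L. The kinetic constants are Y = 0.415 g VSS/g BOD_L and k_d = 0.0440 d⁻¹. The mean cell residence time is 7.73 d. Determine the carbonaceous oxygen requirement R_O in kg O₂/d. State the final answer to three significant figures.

R_O ≈ 3090 kg O₂/d

Correct the yield for decay: Y_obs = Y/(1 + k_d θ_c) = 0.415 / (1 + 0.0440 × 7.73) = 0.415 / 1.340 = 0.3097.
Substrate removed = Q·(S₀ − S) = 3140 m³/d × (1770 − 14.3) g/m³ = 5.51×10^6 g/d = 5513 kg/d.
P_X = Y_obs·Q·(S₀ − S) = 0.3097 × 5513 = 1707 kg VSS/d.
R_O = Q·ΔS − 1.42 P_X = 5513 − 2424 = 3089 kg O₂/d.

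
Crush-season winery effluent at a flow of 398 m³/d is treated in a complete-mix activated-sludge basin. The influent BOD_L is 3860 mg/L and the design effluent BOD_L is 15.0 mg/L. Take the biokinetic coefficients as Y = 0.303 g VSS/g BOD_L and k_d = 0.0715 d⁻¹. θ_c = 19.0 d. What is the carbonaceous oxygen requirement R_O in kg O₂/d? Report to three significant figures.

Correct the yield for decay: Y_obs = Y/(1 + k_d θ_c) = 0.303 / (1 + 0.0715 × 19.0) = 0.303 / 2.358 = 0.1285.
Mass of BOD_L removed per day: Q(S₀ − S) = 398 × 3845 g/m³ = 1530 kg/d.
Net sludge production P_X = 0.1285 × 1530 = 196.6 kg VSS/d.
R_O = Q·(S₀ − S) − 1.42·P_X = 1530 − 1.42 × 196.6 = 1251 kg O₂/d.

R_O ≈ 1250 kg O₂/d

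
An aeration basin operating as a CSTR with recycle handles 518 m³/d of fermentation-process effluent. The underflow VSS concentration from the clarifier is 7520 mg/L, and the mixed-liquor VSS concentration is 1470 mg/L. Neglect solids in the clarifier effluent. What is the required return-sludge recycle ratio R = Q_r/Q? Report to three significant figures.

R ≈ 0.243

Solids balance on the clarifier gives (1+R)X = R·X_r, so R = X/(X_r − X) = 1470 / (7520 − 1470) = 0.2430.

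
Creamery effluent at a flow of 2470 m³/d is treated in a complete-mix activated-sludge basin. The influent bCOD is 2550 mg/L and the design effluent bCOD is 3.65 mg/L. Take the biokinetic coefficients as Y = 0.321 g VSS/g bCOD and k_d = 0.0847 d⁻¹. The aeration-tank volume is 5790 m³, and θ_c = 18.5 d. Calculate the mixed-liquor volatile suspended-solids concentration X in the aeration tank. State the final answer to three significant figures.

X = Y·Q·ΔS·θ_c / [V·(1 + k_d θ_c)] = 0.321 × 2470 × (2550 − 3.65) × 18.5 / [5790 × (1 + 0.0847 × 18.5)] = 2513 mg/L.

X ≈ 2510 mg/L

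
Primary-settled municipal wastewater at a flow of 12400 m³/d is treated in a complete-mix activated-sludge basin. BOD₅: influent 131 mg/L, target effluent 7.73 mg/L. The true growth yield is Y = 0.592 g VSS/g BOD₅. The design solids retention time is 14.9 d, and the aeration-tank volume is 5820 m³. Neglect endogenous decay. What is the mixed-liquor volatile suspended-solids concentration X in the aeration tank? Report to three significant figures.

From V·X = Y·Q·(S₀ − S)·θ_c (decay neglected): X = 0.592 × 12400 × (131 − 7.73) × 14.9 / 5820 = 2317 mg/L.

X ≈ 2320 mg/L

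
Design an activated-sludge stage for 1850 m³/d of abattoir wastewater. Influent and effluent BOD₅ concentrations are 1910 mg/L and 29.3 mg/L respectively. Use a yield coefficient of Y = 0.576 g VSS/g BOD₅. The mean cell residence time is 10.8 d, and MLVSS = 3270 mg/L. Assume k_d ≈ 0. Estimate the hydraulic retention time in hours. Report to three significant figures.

τ ≈ 85.9 h

Biomass mass balance (decay neglected): V·X = Y·Q·(S₀ − S)·θ_c, so V = 0.576 × 1850 × (1910 − 29.3) × 10.8 / 3270 = 6619 m³.
τ = V/Q = 6619/1850 = 3.578 d, or 85.87 h.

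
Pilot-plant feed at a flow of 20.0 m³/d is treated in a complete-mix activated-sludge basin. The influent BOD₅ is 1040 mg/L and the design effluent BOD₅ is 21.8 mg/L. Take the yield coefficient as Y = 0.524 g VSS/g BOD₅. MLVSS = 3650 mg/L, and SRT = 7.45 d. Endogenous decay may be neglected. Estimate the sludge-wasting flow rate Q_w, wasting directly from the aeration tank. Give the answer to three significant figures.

Q_w ≈ 2.92 m³/d

V·X = Y·Q·ΔS·θ_c gives V = 0.524 × 20.0 × (1040 − 21.8) × 7.45 / 3650 = 21.78 m³.
Wasting from the aeration tank: Q_w = V / θ_c = 21.78 / 7.45 = 2.923 m³/d.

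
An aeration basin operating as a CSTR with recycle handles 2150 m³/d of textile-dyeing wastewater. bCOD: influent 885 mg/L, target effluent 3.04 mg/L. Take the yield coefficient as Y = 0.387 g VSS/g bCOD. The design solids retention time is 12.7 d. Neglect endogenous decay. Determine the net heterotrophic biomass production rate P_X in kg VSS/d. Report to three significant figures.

P_X ≈ 734 kg VSS/d

Since k_d ≈ 0, Y_obs = Y = 0.387 g VSS/g bCOD.
Substrate removed = Q·(S₀ − S) = 2150 m³/d × (885 − 3.04) g/m³ = 1.9×10^6 g/d = 1896 kg/d.
So the net sludge growth is P_X = 0.3870 × 1896 = 733.8 kg VSS/d.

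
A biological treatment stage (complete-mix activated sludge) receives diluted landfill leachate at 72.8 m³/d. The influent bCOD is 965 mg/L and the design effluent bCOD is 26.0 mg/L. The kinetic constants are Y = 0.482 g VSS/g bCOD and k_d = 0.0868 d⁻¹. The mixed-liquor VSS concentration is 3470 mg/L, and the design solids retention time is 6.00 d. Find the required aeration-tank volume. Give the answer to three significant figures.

V ≈ 37.5 m³

Steady-state biomass mass balance: V·X·(1 + k_d·θ_c) = Y·Q·(S₀ − S)·θ_c, so V = 0.482 × 72.8 × (965 − 26.0) × 6.00 / [3470 × (1 + 0.0868 × 6.00)] = 1.98×10^5 / 5277 = 37.46 m³.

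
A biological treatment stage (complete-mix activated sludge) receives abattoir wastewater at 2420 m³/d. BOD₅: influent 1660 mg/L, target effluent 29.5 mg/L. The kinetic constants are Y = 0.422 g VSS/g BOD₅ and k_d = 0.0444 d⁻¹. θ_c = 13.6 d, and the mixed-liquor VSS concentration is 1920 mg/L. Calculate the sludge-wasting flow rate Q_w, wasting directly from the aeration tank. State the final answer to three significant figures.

Q_w ≈ 541 m³/d

Steady-state biomass mass balance: V·X·(1 + k_d·θ_c) = Y·Q·(S₀ − S)·θ_c, so V = 0.422 × 2420 × (1660 − 29.5) × 13.6 / [1920 × (1 + 0.0444 × 13.6)] = 2.26×10^7 / 3079 = 7354 m³.
With mixed-liquor wasting, θ_c = V/Q_w, so Q_w = V/θ_c = 7354/13.6 = 540.7 m³/d.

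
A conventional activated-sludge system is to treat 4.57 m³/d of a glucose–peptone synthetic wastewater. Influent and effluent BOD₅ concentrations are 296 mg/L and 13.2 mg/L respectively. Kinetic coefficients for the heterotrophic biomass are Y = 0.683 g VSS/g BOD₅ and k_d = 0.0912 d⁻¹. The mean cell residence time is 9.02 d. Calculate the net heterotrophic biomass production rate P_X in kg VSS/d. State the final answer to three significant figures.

Correct the yield for decay: Y_obs = Y/(1 + k_d θ_c) = 0.683 / (1 + 0.0912 × 9.02) = 0.683 / 1.823 = 0.3747.
Mass of BOD₅ removed per day: Q(S₀ − S) = 4.57 × 282.8 g/m³ = 1.292 kg/d.
Net biomass production P_X = Y_obs × Q·(S₀ − S) = 0.3747 × 1.292 = 0.4843 kg VSS/d.

P_X ≈ 0.484 kg VSS/d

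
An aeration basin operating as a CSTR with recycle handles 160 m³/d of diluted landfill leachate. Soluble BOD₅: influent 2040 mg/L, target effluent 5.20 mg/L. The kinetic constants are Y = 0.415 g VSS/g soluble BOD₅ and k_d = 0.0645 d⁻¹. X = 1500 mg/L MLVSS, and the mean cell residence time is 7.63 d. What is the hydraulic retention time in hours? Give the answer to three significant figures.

Rearranging the biomass balance for a CMAS with decay, V = Y·Q·ΔS·θ_c / [X·(1+k_d θ_c)] = 0.415 × 160 × (2040 − 5.20) × 7.63 / [1500 × (1 + 0.0645 × 7.63)] = 1.03×10^6 / 2238 = 460.6 m³.
τ = V/Q = 460.6/160 = 2.879 d, or 69.09 h.

τ ≈ 69.1 h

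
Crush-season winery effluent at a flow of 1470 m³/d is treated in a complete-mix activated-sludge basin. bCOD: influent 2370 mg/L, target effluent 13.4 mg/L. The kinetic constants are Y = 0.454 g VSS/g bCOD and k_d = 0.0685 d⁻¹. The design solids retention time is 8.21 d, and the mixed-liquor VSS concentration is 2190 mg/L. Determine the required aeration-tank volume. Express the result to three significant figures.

V ≈ 3770 m³

From the SRT design equation V = Y Q (S₀−S) θ_c / [X (1 + k_d θ_c)] = 0.454 × 1470 × (2370 − 13.4) × 8.21 / [2190 × (1 + 0.0685 × 8.21)] = 1.29×10^7 / 3422 = 3774 m³.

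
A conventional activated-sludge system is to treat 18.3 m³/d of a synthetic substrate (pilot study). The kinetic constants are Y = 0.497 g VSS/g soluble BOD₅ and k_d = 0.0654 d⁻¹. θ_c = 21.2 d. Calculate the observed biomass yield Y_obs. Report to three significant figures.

Y_obs ≈ 0.208 g VSS/g soluble BOD₅

Correct the yield for decay: Y_obs = Y/(1 + k_d θ_c) = 0.497 / (1 + 0.0654 × 21.2) = 0.497 / 2.386 = 0.2083.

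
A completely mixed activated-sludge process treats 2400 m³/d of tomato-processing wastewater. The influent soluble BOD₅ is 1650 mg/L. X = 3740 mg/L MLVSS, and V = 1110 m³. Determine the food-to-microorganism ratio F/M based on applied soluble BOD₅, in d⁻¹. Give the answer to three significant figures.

F/M ≈ 0.954 d⁻¹

Food-to-microorganism ratio F/M = Q S₀ / (V X) = 2400 × 1650 / (1110 × 3740) = 0.9539 d⁻¹.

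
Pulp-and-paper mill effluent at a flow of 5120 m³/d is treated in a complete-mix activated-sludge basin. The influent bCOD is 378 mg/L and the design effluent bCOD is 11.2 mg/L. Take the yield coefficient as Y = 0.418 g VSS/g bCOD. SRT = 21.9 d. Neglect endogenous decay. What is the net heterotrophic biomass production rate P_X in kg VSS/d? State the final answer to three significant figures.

P_X ≈ 785 kg VSS/d

No decay correction is needed, so Y_obs = Y = 0.418.
Mass of bCOD removed per day: Q(S₀ − S) = 5120 × 366.8 g/m³ = 1878 kg/d.
P_X = Y_obs · Q(S₀ − S) = 0.4180 × 1878 = 785.0 kg VSS/d.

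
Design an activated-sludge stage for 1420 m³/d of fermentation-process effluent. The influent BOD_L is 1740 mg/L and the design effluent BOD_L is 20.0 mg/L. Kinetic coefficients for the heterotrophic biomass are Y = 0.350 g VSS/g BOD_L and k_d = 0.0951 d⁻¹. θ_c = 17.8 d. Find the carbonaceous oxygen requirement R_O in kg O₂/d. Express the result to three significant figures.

R_O ≈ 1990 kg O₂/d

Observed yield with endogenous decay: Y_obs = Y / (1 + k_d·θ_c) = 0.350 / (1 + 0.0951 × 17.8) = 0.350 / 2.693 = 0.1300 g VSS/g BOD_L.
Mass of BOD_L removed per day: Q(S₀ − S) = 1420 × 1720 g/m³ = 2442 kg/d.
P_X = Y_obs·Q·(S₀ − S) = 0.1300 × 2442 = 317.5 kg VSS/d.
R_O = Q·(S₀ − S) − 1.42·P_X = 2442 − 1.42 × 317.5 = 1992 kg O₂/d.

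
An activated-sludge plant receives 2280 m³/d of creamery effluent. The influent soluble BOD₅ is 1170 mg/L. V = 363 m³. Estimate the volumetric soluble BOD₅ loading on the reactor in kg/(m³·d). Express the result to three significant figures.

L_v ≈ 7.35 kg soluble BOD₅/(m³·d)

Applied soluble BOD₅ load per unit volume = Q·S₀/V = (2280 × 1170/1000)/363.0 = 7.349 kg soluble BOD₅·m⁻³·d⁻¹.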